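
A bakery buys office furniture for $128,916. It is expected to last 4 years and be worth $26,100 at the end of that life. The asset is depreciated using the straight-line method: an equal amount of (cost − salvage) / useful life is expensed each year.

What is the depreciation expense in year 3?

$25,704

Depreciable base = $128,916 − $26,100 = $102,816.
Annual expense = $102,816 / 4 = $25,704.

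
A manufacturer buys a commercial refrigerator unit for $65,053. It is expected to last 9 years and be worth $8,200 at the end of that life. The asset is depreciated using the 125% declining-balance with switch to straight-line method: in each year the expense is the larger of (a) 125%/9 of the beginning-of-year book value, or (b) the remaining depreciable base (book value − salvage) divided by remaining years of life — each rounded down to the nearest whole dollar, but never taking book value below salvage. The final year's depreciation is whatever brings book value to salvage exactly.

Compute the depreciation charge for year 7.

$5,514

Depreciable base = $65,053 − $8,200 = $56,853.
Year 1: DB = ⌊$65,053 × 125%/9⌋ = $9,035; SL = ⌊$56,853/9⌋ = $6,317 → take DB $9,035. Book value $56,018.
Year 2: DB = ⌊$56,018 × 125%/9⌋ = $7,780; SL = ⌊$47,818/8⌋ = $5,977 → take DB $7,780. Book value $48,238.
Year 3: DB = ⌊$48,238 × 125%/9⌋ = $6,699; SL = ⌊$40,038/7⌋ = $5,719 → take DB $6,699. Book value $41,539.
Year 4: DB = ⌊$41,539 × 125%/9⌋ = $5,769; SL = ⌊$33,339/6⌋ = $5,556 → take DB $5,769. Book value $35,770.
Year 5: DB = ⌊$35,770 × 125%/9⌋ = $4,968; SL = ⌊$27,570/5⌋ = $5,514 → take SL $5,514. Book value $30,256.
Year 6: DB = ⌊$30,256 × 125%/9⌋ = $4,202; SL = ⌊$22,056/4⌋ = $5,514 → take SL $5,514. Book value $24,742.
Year 7: DB = ⌊$24,742 × 125%/9⌋ = $3,436; SL = ⌊$16,542/3⌋ = $5,514 → take SL $5,514. Book value $19,228.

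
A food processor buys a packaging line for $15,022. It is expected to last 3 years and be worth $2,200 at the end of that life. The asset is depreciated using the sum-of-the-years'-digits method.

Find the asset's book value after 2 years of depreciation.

$4,337

Depreciable base = $15,022 − $2,200 = $12,822.
Sum of the years' digits = 3+2+1 = 6.
Year 1: $12,822 × 3/6 = $6,411. Book value $8,611.
Year 2: $12,822 × 2/6 = $4,274. Book value $4,337.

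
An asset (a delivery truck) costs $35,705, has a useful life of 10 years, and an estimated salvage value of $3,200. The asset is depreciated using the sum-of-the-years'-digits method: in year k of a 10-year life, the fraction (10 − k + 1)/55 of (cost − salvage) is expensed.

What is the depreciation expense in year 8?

$1,773

Depreciable base = $35,705 − $3,200 = $32,505.
Sum of the years' digits = 10+9+8+7+6+5+4+3+2+1 = 55.
Year 1: $32,505 × 10/55 = $5,910. Book value $29,795.
Year 2: $32,505 × 9/55 = $5,319. Book value $24,476.
Year 3: $32,505 × 8/55 = $4,728. Book value $19,748.
Year 4: $32,505 × 7/55 = $4,137. Book value $15,611.
Year 5: $32,505 × 6/55 = $3,546. Book value $12,065.
Year 6: $32,505 × 5/55 = $2,955. Book value $9,110.
Year 7: $32,505 × 4/55 = $2,364. Book value $6,746.
Year 8: $32,505 × 3/55 = $1,773. Book value $4,973.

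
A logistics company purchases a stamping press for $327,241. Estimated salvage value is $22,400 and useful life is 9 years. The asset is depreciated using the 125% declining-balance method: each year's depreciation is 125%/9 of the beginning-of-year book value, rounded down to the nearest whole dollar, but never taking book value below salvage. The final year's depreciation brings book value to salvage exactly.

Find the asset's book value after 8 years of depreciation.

Depreciable base = $327,241 − $22,400 = $304,841.
Year 1: ⌊$327,241 × 125%/9⌋ = $45,450. Book value $281,791.
Year 2: ⌊$281,791 × 125%/9⌋ = $39,137. Book value $242,654.
Year 3: ⌊$242,654 × 125%/9⌋ = $33,701. Book value $208,953.
Year 4: ⌊$208,953 × 125%/9⌋ = $29,021. Book value $179,932.
Year 5: ⌊$179,932 × 125%/9⌋ = $24,990. Book value $154,942.
Year 6: ⌊$154,942 × 125%/9⌋ = $21,519. Book value $133,423.
Year 7: ⌊$133,423 × 125%/9⌋ = $18,530. Book value $114,893.
Year 8: ⌊$114,893 × 125%/9⌋ = $15,957. Book value $98,936.

$98,936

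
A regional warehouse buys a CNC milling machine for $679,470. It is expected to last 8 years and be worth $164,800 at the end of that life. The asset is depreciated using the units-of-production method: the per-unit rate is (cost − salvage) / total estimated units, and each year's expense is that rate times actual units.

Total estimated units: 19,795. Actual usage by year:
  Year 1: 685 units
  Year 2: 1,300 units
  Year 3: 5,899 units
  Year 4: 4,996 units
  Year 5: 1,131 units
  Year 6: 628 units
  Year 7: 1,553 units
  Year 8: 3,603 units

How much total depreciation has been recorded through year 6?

$380,614

Depreciable base = $679,470 − $164,800 = $514,670.
Rate = $514,670 / 19,795 units = $26 per unit.
Year 1: 685 × $26 = $17,810. Book value $661,660.
Year 2: 1,300 × $26 = $33,800. Book value $627,860.
Year 3: 5,899 × $26 = $153,374. Book value $474,486.
Year 4: 4,996 × $26 = $129,896. Book value $344,590.
Year 5: 1,131 × $26 = $29,406. Book value $315,184.
Year 6: 628 × $26 = $16,328. Book value $298,856.
Accumulated through year 6 = $679,470 − $298,856 = $380,614.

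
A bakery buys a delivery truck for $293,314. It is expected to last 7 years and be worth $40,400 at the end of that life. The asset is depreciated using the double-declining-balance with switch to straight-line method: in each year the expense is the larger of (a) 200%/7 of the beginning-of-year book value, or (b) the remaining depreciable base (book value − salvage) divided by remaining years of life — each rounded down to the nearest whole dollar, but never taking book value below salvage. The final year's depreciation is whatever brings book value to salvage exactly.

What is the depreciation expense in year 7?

Depreciable base = $293,314 − $40,400 = $252,914.
Year 1: DB = ⌊$293,314 × 200%/7⌋ = $83,804; SL = ⌊$252,914/7⌋ = $36,130 → take DB $83,804. Book value $209,510.
Year 2: DB = ⌊$209,510 × 200%/7⌋ = $59,860; SL = ⌊$169,110/6⌋ = $28,185 → take DB $59,860. Book value $149,650.
Year 3: DB = ⌊$149,650 × 200%/7⌋ = $42,757; SL = ⌊$109,250/5⌋ = $21,850 → take DB $42,757. Book value $106,893.
Year 4: DB = ⌊$106,893 × 200%/7⌋ = $30,540; SL = ⌊$66,493/4⌋ = $16,623 → take DB $30,540. Book value $76,353.
Year 5: DB = ⌊$76,353 × 200%/7⌋ = $21,815; SL = ⌊$35,953/3⌋ = $11,984 → take DB $21,815. Book value $54,538.
Year 6: DB = ⌊$54,538 × 200%/7⌋ = $15,582; SL = ⌊$14,138/2⌋ = $7,069 → take DB $15,582, capped at $14,138. Book value $40,400.
Year 7 (final): $40,400 − $40,400 = $0. Book value $40,400.

$0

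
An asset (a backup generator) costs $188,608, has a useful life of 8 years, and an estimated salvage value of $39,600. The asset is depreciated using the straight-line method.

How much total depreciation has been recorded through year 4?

$74,504

Depreciable base = $188,608 − $39,600 = $149,008.
Annual expense = $149,008 / 8 = $18,626.
End of year 1: book value $169,982.
End of year 2: book value $151,356.
End of year 3: book value $132,730.
End of year 4: book value $114,104.
Accumulated through year 4 = $188,608 − $114,104 = $74,504.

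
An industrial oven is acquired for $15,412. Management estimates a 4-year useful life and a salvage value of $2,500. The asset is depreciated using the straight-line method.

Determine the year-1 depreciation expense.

Depreciable base = $15,412 − $2,500 = $12,912.
Annual expense = $12,912 / 4 = $3,228.

$3,228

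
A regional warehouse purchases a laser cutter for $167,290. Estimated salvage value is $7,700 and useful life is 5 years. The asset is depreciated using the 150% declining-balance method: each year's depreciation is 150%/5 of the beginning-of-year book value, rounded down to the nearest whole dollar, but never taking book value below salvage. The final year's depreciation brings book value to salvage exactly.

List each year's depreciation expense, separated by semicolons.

Depreciable base = $167,290 − $7,700 = $159,590.
Year 1: ⌊$167,290 × 150%/5⌋ = $50,187. Book value $117,103.
Year 2: ⌊$117,103 × 150%/5⌋ = $35,130. Book value $81,973.
Year 3: ⌊$81,973 × 150%/5⌋ = $24,591. Book value $57,382.
Year 4: ⌊$57,382 × 150%/5⌋ = $17,214. Book value $40,168.
Year 5 (final): $40,168 − $7,700 = $32,468. Book value $7,700.

$50,187; $35,130; $24,591; $17,214; $32,468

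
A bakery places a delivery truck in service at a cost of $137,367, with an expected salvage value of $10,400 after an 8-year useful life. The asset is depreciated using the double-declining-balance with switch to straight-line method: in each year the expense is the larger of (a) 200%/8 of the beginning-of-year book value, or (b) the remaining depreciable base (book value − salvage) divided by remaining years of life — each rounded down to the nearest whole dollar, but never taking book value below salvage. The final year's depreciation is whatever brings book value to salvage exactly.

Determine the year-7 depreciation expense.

$7,025

Depreciable base = $137,367 − $10,400 = $126,967.
Year 1: DB = ⌊$137,367 × 200%/8⌋ = $34,341; SL = ⌊$126,967/8⌋ = $15,870 → take DB $34,341. Book value $103,026.
Year 2: DB = ⌊$103,026 × 200%/8⌋ = $25,756; SL = ⌊$92,626/7⌋ = $13,232 → take DB $25,756. Book value $77,270.
Year 3: DB = ⌊$77,270 × 200%/8⌋ = $19,317; SL = ⌊$66,870/6⌋ = $11,145 → take DB $19,317. Book value $57,953.
Year 4: DB = ⌊$57,953 × 200%/8⌋ = $14,488; SL = ⌊$47,553/5⌋ = $9,510 → take DB $14,488. Book value $43,465.
Year 5: DB = ⌊$43,465 × 200%/8⌋ = $10,866; SL = ⌊$33,065/4⌋ = $8,266 → take DB $10,866. Book value $32,599.
Year 6: DB = ⌊$32,599 × 200%/8⌋ = $8,149; SL = ⌊$22,199/3⌋ = $7,399 → take DB $8,149. Book value $24,450.
Year 7: DB = ⌊$24,450 × 200%/8⌋ = $6,112; SL = ⌊$14,050/2⌋ = $7,025 → take SL $7,025. Book value $17,425.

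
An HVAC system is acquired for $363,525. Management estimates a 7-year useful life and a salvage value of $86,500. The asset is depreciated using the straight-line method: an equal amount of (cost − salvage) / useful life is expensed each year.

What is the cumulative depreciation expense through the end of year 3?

$118,725

Depreciable base = $363,525 − $86,500 = $277,025.
Annual expense = $277,025 / 7 = $39,575.
End of year 1: book value $323,950.
End of year 2: book value $284,375.
End of year 3: book value $244,800.
Accumulated through year 3 = $363,525 − $244,800 = $118,725.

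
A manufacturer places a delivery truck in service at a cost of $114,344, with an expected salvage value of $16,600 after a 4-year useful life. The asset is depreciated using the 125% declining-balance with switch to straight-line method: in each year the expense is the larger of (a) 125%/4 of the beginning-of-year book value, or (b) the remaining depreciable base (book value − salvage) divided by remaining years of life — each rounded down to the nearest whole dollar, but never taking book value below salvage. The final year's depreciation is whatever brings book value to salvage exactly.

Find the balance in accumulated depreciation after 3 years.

Depreciable base = $114,344 − $16,600 = $97,744.
Year 1: DB = ⌊$114,344 × 125%/4⌋ = $35,732; SL = ⌊$97,744/4⌋ = $24,436 → take DB $35,732. Book value $78,612.
Year 2: DB = ⌊$78,612 × 125%/4⌋ = $24,566; SL = ⌊$62,012/3⌋ = $20,670 → take DB $24,566. Book value $54,046.
Year 3: DB = ⌊$54,046 × 125%/4⌋ = $16,889; SL = ⌊$37,446/2⌋ = $18,723 → take SL $18,723. Book value $35,323.
Accumulated through year 3 = $114,344 − $35,323 = $79,021.

$79,021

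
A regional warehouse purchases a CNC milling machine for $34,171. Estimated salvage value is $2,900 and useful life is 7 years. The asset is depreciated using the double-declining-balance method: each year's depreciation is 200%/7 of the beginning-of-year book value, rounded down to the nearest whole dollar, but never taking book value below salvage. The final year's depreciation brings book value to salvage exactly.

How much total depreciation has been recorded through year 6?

Depreciable base = $34,171 − $2,900 = $31,271.
Year 1: ⌊$34,171 × 200%/7⌋ = $9,763. Book value $24,408.
Year 2: ⌊$24,408 × 200%/7⌋ = $6,973. Book value $17,435.
Year 3: ⌊$17,435 × 200%/7⌋ = $4,981. Book value $12,454.
Year 4: ⌊$12,454 × 200%/7⌋ = $3,558. Book value $8,896.
Year 5: ⌊$8,896 × 200%/7⌋ = $2,541. Book value $6,355.
Year 6: ⌊$6,355 × 200%/7⌋ = $1,815. Book value $4,540.
Accumulated through year 6 = $34,171 − $4,540 = $29,631.

$29,631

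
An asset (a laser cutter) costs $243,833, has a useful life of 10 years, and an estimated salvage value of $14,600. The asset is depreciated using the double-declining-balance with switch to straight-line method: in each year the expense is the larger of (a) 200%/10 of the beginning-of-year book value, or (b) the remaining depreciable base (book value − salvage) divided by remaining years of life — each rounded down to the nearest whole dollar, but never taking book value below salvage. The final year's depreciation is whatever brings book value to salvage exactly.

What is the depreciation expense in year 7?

$12,784

Depreciable base = $243,833 − $14,600 = $229,233.
Year 1: DB = ⌊$243,833 × 200%/10⌋ = $48,766; SL = ⌊$229,233/10⌋ = $22,923 → take DB $48,766. Book value $195,067.
Year 2: DB = ⌊$195,067 × 200%/10⌋ = $39,013; SL = ⌊$180,467/9⌋ = $20,051 → take DB $39,013. Book value $156,054.
Year 3: DB = ⌊$156,054 × 200%/10⌋ = $31,210; SL = ⌊$141,454/8⌋ = $17,681 → take DB $31,210. Book value $124,844.
Year 4: DB = ⌊$124,844 × 200%/10⌋ = $24,968; SL = ⌊$110,244/7⌋ = $15,749 → take DB $24,968. Book value $99,876.
Year 5: DB = ⌊$99,876 × 200%/10⌋ = $19,975; SL = ⌊$85,276/6⌋ = $14,212 → take DB $19,975. Book value $79,901.
Year 6: DB = ⌊$79,901 × 200%/10⌋ = $15,980; SL = ⌊$65,301/5⌋ = $13,060 → take DB $15,980. Book value $63,921.
Year 7: DB = ⌊$63,921 × 200%/10⌋ = $12,784; SL = ⌊$49,321/4⌋ = $12,330 → take DB $12,784. Book value $51,137.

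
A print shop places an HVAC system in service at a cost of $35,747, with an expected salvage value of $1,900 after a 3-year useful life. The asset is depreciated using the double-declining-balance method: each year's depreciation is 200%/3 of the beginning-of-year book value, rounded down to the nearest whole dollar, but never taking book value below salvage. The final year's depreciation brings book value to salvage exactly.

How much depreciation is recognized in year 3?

Depreciable base = $35,747 − $1,900 = $33,847.
Year 1: ⌊$35,747 × 200%/3⌋ = $23,831. Book value $11,916.
Year 2: ⌊$11,916 × 200%/3⌋ = $7,944. Book value $3,972.
Year 3 (final): $3,972 − $1,900 = $2,072. Book value $1,900.

$2,072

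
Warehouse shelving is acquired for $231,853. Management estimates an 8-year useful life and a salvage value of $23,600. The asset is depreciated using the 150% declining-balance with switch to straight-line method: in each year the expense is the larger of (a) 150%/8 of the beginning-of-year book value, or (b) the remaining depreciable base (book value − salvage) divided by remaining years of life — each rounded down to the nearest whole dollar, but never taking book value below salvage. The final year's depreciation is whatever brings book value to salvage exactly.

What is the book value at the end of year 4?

$101,045

Depreciable base = $231,853 − $23,600 = $208,253.
Year 1: DB = ⌊$231,853 × 150%/8⌋ = $43,472; SL = ⌊$208,253/8⌋ = $26,031 → take DB $43,472. Book value $188,381.
Year 2: DB = ⌊$188,381 × 150%/8⌋ = $35,321; SL = ⌊$164,781/7⌋ = $23,540 → take DB $35,321. Book value $153,060.
Year 3: DB = ⌊$153,060 × 150%/8⌋ = $28,698; SL = ⌊$129,460/6⌋ = $21,576 → take DB $28,698. Book value $124,362.
Year 4: DB = ⌊$124,362 × 150%/8⌋ = $23,317; SL = ⌊$100,762/5⌋ = $20,152 → take DB $23,317. Book value $101,045.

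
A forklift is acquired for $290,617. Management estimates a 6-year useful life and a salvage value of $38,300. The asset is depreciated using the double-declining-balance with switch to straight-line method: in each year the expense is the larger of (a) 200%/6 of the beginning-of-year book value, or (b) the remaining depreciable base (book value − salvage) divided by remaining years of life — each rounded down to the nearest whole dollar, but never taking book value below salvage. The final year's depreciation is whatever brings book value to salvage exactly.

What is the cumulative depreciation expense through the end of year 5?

Depreciable base = $290,617 − $38,300 = $252,317.
Year 1: DB = ⌊$290,617 × 200%/6⌋ = $96,872; SL = ⌊$252,317/6⌋ = $42,052 → take DB $96,872. Book value $193,745.
Year 2: DB = ⌊$193,745 × 200%/6⌋ = $64,581; SL = ⌊$155,445/5⌋ = $31,089 → take DB $64,581. Book value $129,164.
Year 3: DB = ⌊$129,164 × 200%/6⌋ = $43,054; SL = ⌊$90,864/4⌋ = $22,716 → take DB $43,054. Book value $86,110.
Year 4: DB = ⌊$86,110 × 200%/6⌋ = $28,703; SL = ⌊$47,810/3⌋ = $15,936 → take DB $28,703. Book value $57,407.
Year 5: DB = ⌊$57,407 × 200%/6⌋ = $19,135; SL = ⌊$19,107/2⌋ = $9,553 → take DB $19,135, capped at $19,107. Book value $38,300.
Accumulated through year 5 = $290,617 − $38,300 = $252,317.

$252,317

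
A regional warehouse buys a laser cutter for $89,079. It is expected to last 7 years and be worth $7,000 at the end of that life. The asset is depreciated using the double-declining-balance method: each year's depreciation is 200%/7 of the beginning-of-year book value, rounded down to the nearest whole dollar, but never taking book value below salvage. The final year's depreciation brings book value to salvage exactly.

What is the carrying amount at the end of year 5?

$16,564

Depreciable base = $89,079 − $7,000 = $82,079.
Year 1: ⌊$89,079 × 200%/7⌋ = $25,451. Book value $63,628.
Year 2: ⌊$63,628 × 200%/7⌋ = $18,179. Book value $45,449.
Year 3: ⌊$45,449 × 200%/7⌋ = $12,985. Book value $32,464.
Year 4: ⌊$32,464 × 200%/7⌋ = $9,275. Book value $23,189.
Year 5: ⌊$23,189 × 200%/7⌋ = $6,625. Book value $16,564.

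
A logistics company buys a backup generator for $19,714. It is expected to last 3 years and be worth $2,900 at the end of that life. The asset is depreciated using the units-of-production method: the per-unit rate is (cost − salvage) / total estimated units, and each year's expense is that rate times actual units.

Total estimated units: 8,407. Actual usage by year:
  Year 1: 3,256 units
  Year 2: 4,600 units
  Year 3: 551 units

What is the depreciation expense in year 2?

Depreciable base = $19,714 − $2,900 = $16,814.
Rate = $16,814 / 8,407 units = $2 per unit.
Year 1: 3,256 × $2 = $6,512. Book value $13,202.
Year 2: 4,600 × $2 = $9,200. Book value $4,002.

$9,200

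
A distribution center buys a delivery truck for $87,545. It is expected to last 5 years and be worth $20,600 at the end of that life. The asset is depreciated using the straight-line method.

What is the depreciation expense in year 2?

Depreciable base = $87,545 − $20,600 = $66,945.
Annual expense = $66,945 / 5 = $13,389.

$13,389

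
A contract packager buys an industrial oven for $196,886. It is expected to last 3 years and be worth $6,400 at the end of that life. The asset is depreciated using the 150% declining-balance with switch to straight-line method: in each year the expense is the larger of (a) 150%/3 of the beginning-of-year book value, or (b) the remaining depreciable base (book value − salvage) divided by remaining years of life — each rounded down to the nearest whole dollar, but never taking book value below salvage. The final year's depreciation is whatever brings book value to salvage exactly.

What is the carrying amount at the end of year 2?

Depreciable base = $196,886 − $6,400 = $190,486.
Year 1: DB = ⌊$196,886 × 150%/3⌋ = $98,443; SL = ⌊$190,486/3⌋ = $63,495 → take DB $98,443. Book value $98,443.
Year 2: DB = ⌊$98,443 × 150%/3⌋ = $49,221; SL = ⌊$92,043/2⌋ = $46,021 → take DB $49,221. Book value $49,222.

$49,222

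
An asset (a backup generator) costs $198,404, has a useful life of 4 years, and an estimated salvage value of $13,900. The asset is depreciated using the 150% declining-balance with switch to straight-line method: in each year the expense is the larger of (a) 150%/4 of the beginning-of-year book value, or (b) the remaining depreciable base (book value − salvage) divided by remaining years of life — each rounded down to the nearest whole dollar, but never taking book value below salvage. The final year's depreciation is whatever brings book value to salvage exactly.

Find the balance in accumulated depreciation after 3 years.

Depreciable base = $198,404 − $13,900 = $184,504.
Year 1: DB = ⌊$198,404 × 150%/4⌋ = $74,401; SL = ⌊$184,504/4⌋ = $46,126 → take DB $74,401. Book value $124,003.
Year 2: DB = ⌊$124,003 × 150%/4⌋ = $46,501; SL = ⌊$110,103/3⌋ = $36,701 → take DB $46,501. Book value $77,502.
Year 3: DB = ⌊$77,502 × 150%/4⌋ = $29,063; SL = ⌊$63,602/2⌋ = $31,801 → take SL $31,801. Book value $45,701.
Accumulated through year 3 = $198,404 − $45,701 = $152,703.

$152,703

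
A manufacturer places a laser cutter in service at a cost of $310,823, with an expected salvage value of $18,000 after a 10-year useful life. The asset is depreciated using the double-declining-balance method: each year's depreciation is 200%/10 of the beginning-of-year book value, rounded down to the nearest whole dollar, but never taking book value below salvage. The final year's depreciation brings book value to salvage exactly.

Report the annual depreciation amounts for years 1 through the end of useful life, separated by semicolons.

Depreciable base = $310,823 − $18,000 = $292,823.
Year 1: ⌊$310,823 × 200%/10⌋ = $62,164. Book value $248,659.
Year 2: ⌊$248,659 × 200%/10⌋ = $49,731. Book value $198,928.
Year 3: ⌊$198,928 × 200%/10⌋ = $39,785. Book value $159,143.
Year 4: ⌊$159,143 × 200%/10⌋ = $31,828. Book value $127,315.
Year 5: ⌊$127,315 × 200%/10⌋ = $25,463. Book value $101,852.
Year 6: ⌊$101,852 × 200%/10⌋ = $20,370. Book value $81,482.
Year 7: ⌊$81,482 × 200%/10⌋ = $16,296. Book value $65,186.
Year 8: ⌊$65,186 × 200%/10⌋ = $13,037. Book value $52,149.
Year 9: ⌊$52,149 × 200%/10⌋ = $10,429. Book value $41,720.
Year 10 (final): $41,720 − $18,000 = $23,720. Book value $18,000.

$62,164; $49,731; $39,785; $31,828; $25,463; $20,370; $16,296; $13,037; $10,429; $23,720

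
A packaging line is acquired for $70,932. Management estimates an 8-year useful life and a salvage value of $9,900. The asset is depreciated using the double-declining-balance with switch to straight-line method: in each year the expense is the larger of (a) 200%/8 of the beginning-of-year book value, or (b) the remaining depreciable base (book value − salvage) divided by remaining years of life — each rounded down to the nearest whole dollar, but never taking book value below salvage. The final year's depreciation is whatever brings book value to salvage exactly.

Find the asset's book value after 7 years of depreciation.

$9,900

Depreciable base = $70,932 − $9,900 = $61,032.
Year 1: DB = ⌊$70,932 × 200%/8⌋ = $17,733; SL = ⌊$61,032/8⌋ = $7,629 → take DB $17,733. Book value $53,199.
Year 2: DB = ⌊$53,199 × 200%/8⌋ = $13,299; SL = ⌊$43,299/7⌋ = $6,185 → take DB $13,299. Book value $39,900.
Year 3: DB = ⌊$39,900 × 200%/8⌋ = $9,975; SL = ⌊$30,000/6⌋ = $5,000 → take DB $9,975. Book value $29,925.
Year 4: DB = ⌊$29,925 × 200%/8⌋ = $7,481; SL = ⌊$20,025/5⌋ = $4,005 → take DB $7,481. Book value $22,444.
Year 5: DB = ⌊$22,444 × 200%/8⌋ = $5,611; SL = ⌊$12,544/4⌋ = $3,136 → take DB $5,611. Book value $16,833.
Year 6: DB = ⌊$16,833 × 200%/8⌋ = $4,208; SL = ⌊$6,933/3⌋ = $2,311 → take DB $4,208. Book value $12,625.
Year 7: DB = ⌊$12,625 × 200%/8⌋ = $3,156; SL = ⌊$2,725/2⌋ = $1,362 → take DB $3,156, capped at $2,725. Book value $9,900.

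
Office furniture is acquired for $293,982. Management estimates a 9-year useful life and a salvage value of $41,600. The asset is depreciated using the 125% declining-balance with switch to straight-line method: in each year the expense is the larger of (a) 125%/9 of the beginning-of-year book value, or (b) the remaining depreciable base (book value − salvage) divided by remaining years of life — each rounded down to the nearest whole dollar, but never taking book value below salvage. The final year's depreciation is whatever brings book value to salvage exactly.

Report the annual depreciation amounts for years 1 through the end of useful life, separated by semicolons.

Depreciable base = $293,982 − $41,600 = $252,382.
Year 1: DB = ⌊$293,982 × 125%/9⌋ = $40,830; SL = ⌊$252,382/9⌋ = $28,042 → take DB $40,830. Book value $253,152.
Year 2: DB = ⌊$253,152 × 125%/9⌋ = $35,160; SL = ⌊$211,552/8⌋ = $26,444 → take DB $35,160. Book value $217,992.
Year 3: DB = ⌊$217,992 × 125%/9⌋ = $30,276; SL = ⌊$176,392/7⌋ = $25,198 → take DB $30,276. Book value $187,716.
Year 4: DB = ⌊$187,716 × 125%/9⌋ = $26,071; SL = ⌊$146,116/6⌋ = $24,352 → take DB $26,071. Book value $161,645.
Year 5: DB = ⌊$161,645 × 125%/9⌋ = $22,450; SL = ⌊$120,045/5⌋ = $24,009 → take SL $24,009. Book value $137,636.
Year 6: DB = ⌊$137,636 × 125%/9⌋ = $19,116; SL = ⌊$96,036/4⌋ = $24,009 → take SL $24,009. Book value $113,627.
Year 7: DB = ⌊$113,627 × 125%/9⌋ = $15,781; SL = ⌊$72,027/3⌋ = $24,009 → take SL $24,009. Book value $89,618.
Year 8: DB = ⌊$89,618 × 125%/9⌋ = $12,446; SL = ⌊$48,018/2⌋ = $24,009 → take SL $24,009. Book value $65,609.
Year 9 (final): $65,609 − $41,600 = $24,009. Book value $41,600.

$40,830; $35,160; $30,276; $26,071; $24,009; $24,009; $24,009; $24,009; $24,009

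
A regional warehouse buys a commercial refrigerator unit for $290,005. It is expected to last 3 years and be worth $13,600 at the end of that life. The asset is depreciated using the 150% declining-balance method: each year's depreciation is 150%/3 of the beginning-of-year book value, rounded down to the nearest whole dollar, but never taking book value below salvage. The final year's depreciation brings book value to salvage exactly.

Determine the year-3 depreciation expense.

$58,902

Depreciable base = $290,005 − $13,600 = $276,405.
Year 1: ⌊$290,005 × 150%/3⌋ = $145,002. Book value $145,003.
Year 2: ⌊$145,003 × 150%/3⌋ = $72,501. Book value $72,502.
Year 3 (final): $72,502 − $13,600 = $58,902. Book value $13,600.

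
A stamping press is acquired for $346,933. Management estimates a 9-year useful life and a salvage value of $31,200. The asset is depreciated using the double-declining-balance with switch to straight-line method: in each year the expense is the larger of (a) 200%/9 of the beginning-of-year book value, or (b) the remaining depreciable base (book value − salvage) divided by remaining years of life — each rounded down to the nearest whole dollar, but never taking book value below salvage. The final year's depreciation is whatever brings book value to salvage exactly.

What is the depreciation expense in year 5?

Depreciable base = $346,933 − $31,200 = $315,733.
Year 1: DB = ⌊$346,933 × 200%/9⌋ = $77,096; SL = ⌊$315,733/9⌋ = $35,081 → take DB $77,096. Book value $269,837.
Year 2: DB = ⌊$269,837 × 200%/9⌋ = $59,963; SL = ⌊$238,637/8⌋ = $29,829 → take DB $59,963. Book value $209,874.
Year 3: DB = ⌊$209,874 × 200%/9⌋ = $46,638; SL = ⌊$178,674/7⌋ = $25,524 → take DB $46,638. Book value $163,236.
Year 4: DB = ⌊$163,236 × 200%/9⌋ = $36,274; SL = ⌊$132,036/6⌋ = $22,006 → take DB $36,274. Book value $126,962.
Year 5: DB = ⌊$126,962 × 200%/9⌋ = $28,213; SL = ⌊$95,762/5⌋ = $19,152 → take DB $28,213. Book value $98,749.

$28,213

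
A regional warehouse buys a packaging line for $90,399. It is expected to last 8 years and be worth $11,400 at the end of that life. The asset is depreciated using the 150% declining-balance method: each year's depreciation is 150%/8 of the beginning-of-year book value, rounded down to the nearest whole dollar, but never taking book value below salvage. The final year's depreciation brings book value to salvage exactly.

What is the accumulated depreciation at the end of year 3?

$41,909

Depreciable base = $90,399 − $11,400 = $78,999.
Year 1: ⌊$90,399 × 150%/8⌋ = $16,949. Book value $73,450.
Year 2: ⌊$73,450 × 150%/8⌋ = $13,771. Book value $59,679.
Year 3: ⌊$59,679 × 150%/8⌋ = $11,189. Book value $48,490.
Accumulated through year 3 = $90,399 − $48,490 = $41,909.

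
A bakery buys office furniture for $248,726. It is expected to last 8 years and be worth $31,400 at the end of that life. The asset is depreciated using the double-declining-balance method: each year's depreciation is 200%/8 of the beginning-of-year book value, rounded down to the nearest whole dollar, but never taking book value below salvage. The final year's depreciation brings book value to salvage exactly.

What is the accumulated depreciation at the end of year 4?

$170,027

Depreciable base = $248,726 − $31,400 = $217,326.
Year 1: ⌊$248,726 × 200%/8⌋ = $62,181. Book value $186,545.
Year 2: ⌊$186,545 × 200%/8⌋ = $46,636. Book value $139,909.
Year 3: ⌊$139,909 × 200%/8⌋ = $34,977. Book value $104,932.
Year 4: ⌊$104,932 × 200%/8⌋ = $26,233. Book value $78,699.
Accumulated through year 4 = $248,726 − $78,699 = $170,027.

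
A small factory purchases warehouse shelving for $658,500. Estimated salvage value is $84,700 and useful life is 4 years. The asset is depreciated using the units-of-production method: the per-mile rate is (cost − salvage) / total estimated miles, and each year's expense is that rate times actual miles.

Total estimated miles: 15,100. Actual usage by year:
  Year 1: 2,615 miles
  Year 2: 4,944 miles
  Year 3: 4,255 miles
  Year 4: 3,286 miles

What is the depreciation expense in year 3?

Depreciable base = $658,500 − $84,700 = $573,800.
Rate = $573,800 / 15,100 miles = $38 per mile.
Year 1: 2,615 × $38 = $99,370. Book value $559,130.
Year 2: 4,944 × $38 = $187,872. Book value $371,258.
Year 3: 4,255 × $38 = $161,690. Book value $209,568.

$161,690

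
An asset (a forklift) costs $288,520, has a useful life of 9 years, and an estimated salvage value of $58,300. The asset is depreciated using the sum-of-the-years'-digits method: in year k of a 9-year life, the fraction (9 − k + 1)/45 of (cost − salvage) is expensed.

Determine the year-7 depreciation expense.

$15,348

Depreciable base = $288,520 − $58,300 = $230,220.
Sum of the years' digits = 9+8+7+6+5+4+3+2+1 = 45.
Year 1: $230,220 × 9/45 = $46,044. Book value $242,476.
Year 2: $230,220 × 8/45 = $40,928. Book value $201,548.
Year 3: $230,220 × 7/45 = $35,812. Book value $165,736.
Year 4: $230,220 × 6/45 = $30,696. Book value $135,040.
Year 5: $230,220 × 5/45 = $25,580. Book value $109,460.
Year 6: $230,220 × 4/45 = $20,464. Book value $88,996.
Year 7: $230,220 × 3/45 = $15,348. Book value $73,648.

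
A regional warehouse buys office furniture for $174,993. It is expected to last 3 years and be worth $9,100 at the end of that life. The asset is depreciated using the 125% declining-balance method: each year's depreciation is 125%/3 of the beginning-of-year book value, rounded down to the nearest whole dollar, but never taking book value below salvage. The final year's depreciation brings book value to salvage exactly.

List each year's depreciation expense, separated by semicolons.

$72,913; $42,533; $50,447

Depreciable base = $174,993 − $9,100 = $165,893.
Year 1: ⌊$174,993 × 125%/3⌋ = $72,913. Book value $102,080.
Year 2: ⌊$102,080 × 125%/3⌋ = $42,533. Book value $59,547.
Year 3 (final): $59,547 − $9,100 = $50,447. Book value $9,100.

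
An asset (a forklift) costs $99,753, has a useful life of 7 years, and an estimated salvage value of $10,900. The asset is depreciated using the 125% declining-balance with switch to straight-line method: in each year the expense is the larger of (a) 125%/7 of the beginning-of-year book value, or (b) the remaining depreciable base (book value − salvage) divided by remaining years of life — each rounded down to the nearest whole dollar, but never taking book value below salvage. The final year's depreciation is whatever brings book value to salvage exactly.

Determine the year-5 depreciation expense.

$11,097

Depreciable base = $99,753 − $10,900 = $88,853.
Year 1: DB = ⌊$99,753 × 125%/7⌋ = $17,813; SL = ⌊$88,853/7⌋ = $12,693 → take DB $17,813. Book value $81,940.
Year 2: DB = ⌊$81,940 × 125%/7⌋ = $14,632; SL = ⌊$71,040/6⌋ = $11,840 → take DB $14,632. Book value $67,308.
Year 3: DB = ⌊$67,308 × 125%/7⌋ = $12,019; SL = ⌊$56,408/5⌋ = $11,281 → take DB $12,019. Book value $55,289.
Year 4: DB = ⌊$55,289 × 125%/7⌋ = $9,873; SL = ⌊$44,389/4⌋ = $11,097 → take SL $11,097. Book value $44,192.
Year 5: DB = ⌊$44,192 × 125%/7⌋ = $7,891; SL = ⌊$33,292/3⌋ = $11,097 → take SL $11,097. Book value $33,095.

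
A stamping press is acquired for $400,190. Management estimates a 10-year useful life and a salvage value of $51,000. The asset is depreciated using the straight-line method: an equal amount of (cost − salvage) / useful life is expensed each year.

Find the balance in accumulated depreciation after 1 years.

Depreciable base = $400,190 − $51,000 = $349,190.
Annual expense = $349,190 / 10 = $34,919.
End of year 1: book value $365,271.
Accumulated through year 1 = $400,190 − $365,271 = $34,919.

$34,919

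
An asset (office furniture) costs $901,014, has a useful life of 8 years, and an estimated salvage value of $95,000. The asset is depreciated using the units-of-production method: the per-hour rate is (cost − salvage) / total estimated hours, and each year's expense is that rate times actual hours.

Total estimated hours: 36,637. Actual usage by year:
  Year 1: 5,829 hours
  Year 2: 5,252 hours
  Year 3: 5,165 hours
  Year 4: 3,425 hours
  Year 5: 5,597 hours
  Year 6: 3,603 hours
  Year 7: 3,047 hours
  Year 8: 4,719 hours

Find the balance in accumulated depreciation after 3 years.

$357,412

Depreciable base = $901,014 − $95,000 = $806,014.
Rate = $806,014 / 36,637 hours = $22 per hour.
Year 1: 5,829 × $22 = $128,238. Book value $772,776.
Year 2: 5,252 × $22 = $115,544. Book value $657,232.
Year 3: 5,165 × $22 = $113,630. Book value $543,602.
Accumulated through year 3 = $901,014 − $543,602 = $357,412.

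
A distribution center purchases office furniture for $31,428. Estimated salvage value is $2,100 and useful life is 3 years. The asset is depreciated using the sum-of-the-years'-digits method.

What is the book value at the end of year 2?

$6,988

Depreciable base = $31,428 − $2,100 = $29,328.
Sum of the years' digits = 3+2+1 = 6.
Year 1: $29,328 × 3/6 = $14,664. Book value $16,764.
Year 2: $29,328 × 2/6 = $9,776. Book value $6,988.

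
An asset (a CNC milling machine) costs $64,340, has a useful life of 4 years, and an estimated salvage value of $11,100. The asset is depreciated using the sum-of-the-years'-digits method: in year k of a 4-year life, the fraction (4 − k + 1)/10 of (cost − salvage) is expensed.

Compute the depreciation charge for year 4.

$5,324

Depreciable base = $64,340 − $11,100 = $53,240.
Sum of the years' digits = 4+3+2+1 = 10.
Year 1: $53,240 × 4/10 = $21,296. Book value $43,044.
Year 2: $53,240 × 3/10 = $15,972. Book value $27,072.
Year 3: $53,240 × 2/10 = $10,648. Book value $16,424.
Year 4: $53,240 × 1/10 = $5,324. Book value $11,100.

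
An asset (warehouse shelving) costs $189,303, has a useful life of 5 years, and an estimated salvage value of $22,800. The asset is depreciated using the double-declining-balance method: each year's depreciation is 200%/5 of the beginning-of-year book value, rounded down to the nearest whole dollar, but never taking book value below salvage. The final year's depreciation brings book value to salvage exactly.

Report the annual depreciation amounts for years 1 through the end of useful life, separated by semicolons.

Depreciable base = $189,303 − $22,800 = $166,503.
Year 1: ⌊$189,303 × 200%/5⌋ = $75,721. Book value $113,582.
Year 2: ⌊$113,582 × 200%/5⌋ = $45,432. Book value $68,150.
Year 3: ⌊$68,150 × 200%/5⌋ = $27,260. Book value $40,890.
Year 4: ⌊$40,890 × 200%/5⌋ = $16,356. Book value $24,534.
Year 5 (final): $24,534 − $22,800 = $1,734. Book value $22,800.

$75,721; $45,432; $27,260; $16,356; $1,734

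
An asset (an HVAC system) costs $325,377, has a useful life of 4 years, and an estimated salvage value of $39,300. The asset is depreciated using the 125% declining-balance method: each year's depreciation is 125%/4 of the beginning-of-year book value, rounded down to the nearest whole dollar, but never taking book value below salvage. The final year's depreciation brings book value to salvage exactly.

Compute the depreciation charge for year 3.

Depreciable base = $325,377 − $39,300 = $286,077.
Year 1: ⌊$325,377 × 125%/4⌋ = $101,680. Book value $223,697.
Year 2: ⌊$223,697 × 125%/4⌋ = $69,905. Book value $153,792.
Year 3: ⌊$153,792 × 125%/4⌋ = $48,060. Book value $105,732.

$48,060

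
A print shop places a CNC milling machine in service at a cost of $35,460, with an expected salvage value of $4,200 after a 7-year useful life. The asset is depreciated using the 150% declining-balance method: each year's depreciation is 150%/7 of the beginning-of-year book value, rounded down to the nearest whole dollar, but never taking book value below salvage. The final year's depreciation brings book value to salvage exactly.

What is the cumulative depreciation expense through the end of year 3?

Depreciable base = $35,460 − $4,200 = $31,260.
Year 1: ⌊$35,460 × 150%/7⌋ = $7,598. Book value $27,862.
Year 2: ⌊$27,862 × 150%/7⌋ = $5,970. Book value $21,892.
Year 3: ⌊$21,892 × 150%/7⌋ = $4,691. Book value $17,201.
Accumulated through year 3 = $35,460 − $17,201 = $18,259.

$18,259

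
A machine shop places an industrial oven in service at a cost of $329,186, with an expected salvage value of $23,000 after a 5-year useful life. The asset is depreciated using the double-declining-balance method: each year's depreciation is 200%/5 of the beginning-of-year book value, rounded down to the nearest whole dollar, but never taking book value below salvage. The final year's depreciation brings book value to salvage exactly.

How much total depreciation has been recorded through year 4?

$286,523

Depreciable base = $329,186 − $23,000 = $306,186.
Year 1: ⌊$329,186 × 200%/5⌋ = $131,674. Book value $197,512.
Year 2: ⌊$197,512 × 200%/5⌋ = $79,004. Book value $118,508.
Year 3: ⌊$118,508 × 200%/5⌋ = $47,403. Book value $71,105.
Year 4: ⌊$71,105 × 200%/5⌋ = $28,442. Book value $42,663.
Accumulated through year 4 = $329,186 − $42,663 = $286,523.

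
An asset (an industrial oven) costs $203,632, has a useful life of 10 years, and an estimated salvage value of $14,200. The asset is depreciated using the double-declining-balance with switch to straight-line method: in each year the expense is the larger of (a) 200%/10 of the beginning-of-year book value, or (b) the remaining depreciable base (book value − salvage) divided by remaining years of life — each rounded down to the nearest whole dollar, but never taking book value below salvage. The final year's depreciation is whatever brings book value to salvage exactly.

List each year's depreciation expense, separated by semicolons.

Depreciable base = $203,632 − $14,200 = $189,432.
Year 1: DB = ⌊$203,632 × 200%/10⌋ = $40,726; SL = ⌊$189,432/10⌋ = $18,943 → take DB $40,726. Book value $162,906.
Year 2: DB = ⌊$162,906 × 200%/10⌋ = $32,581; SL = ⌊$148,706/9⌋ = $16,522 → take DB $32,581. Book value $130,325.
Year 3: DB = ⌊$130,325 × 200%/10⌋ = $26,065; SL = ⌊$116,125/8⌋ = $14,515 → take DB $26,065. Book value $104,260.
Year 4: DB = ⌊$104,260 × 200%/10⌋ = $20,852; SL = ⌊$90,060/7⌋ = $12,865 → take DB $20,852. Book value $83,408.
Year 5: DB = ⌊$83,408 × 200%/10⌋ = $16,681; SL = ⌊$69,208/6⌋ = $11,534 → take DB $16,681. Book value $66,727.
Year 6: DB = ⌊$66,727 × 200%/10⌋ = $13,345; SL = ⌊$52,527/5⌋ = $10,505 → take DB $13,345. Book value $53,382.
Year 7: DB = ⌊$53,382 × 200%/10⌋ = $10,676; SL = ⌊$39,182/4⌋ = $9,795 → take DB $10,676. Book value $42,706.
Year 8: DB = ⌊$42,706 × 200%/10⌋ = $8,541; SL = ⌊$28,506/3⌋ = $9,502 → take SL $9,502. Book value $33,204.
Year 9: DB = ⌊$33,204 × 200%/10⌋ = $6,640; SL = ⌊$19,004/2⌋ = $9,502 → take SL $9,502. Book value $23,702.
Year 10 (final): $23,702 − $14,200 = $9,502. Book value $14,200.

$40,726; $32,581; $26,065; $20,852; $16,681; $13,345; $10,676; $9,502; $9,502; $9,502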